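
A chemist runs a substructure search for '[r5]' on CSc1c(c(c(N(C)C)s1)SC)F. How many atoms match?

5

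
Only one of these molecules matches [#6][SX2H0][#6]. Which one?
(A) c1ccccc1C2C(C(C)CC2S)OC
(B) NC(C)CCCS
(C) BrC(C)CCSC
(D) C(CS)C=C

C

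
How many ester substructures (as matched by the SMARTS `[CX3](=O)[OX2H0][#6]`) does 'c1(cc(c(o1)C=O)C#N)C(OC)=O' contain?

1

[CX3](=O)[OX2H0][#6] is the SMARTS for an ester: a carbonyl carbon bonded to an oxygen that is itself bonded to carbon (no H on that O).
Exactly one fragment in the molecule meets all constraints, giving 1 match.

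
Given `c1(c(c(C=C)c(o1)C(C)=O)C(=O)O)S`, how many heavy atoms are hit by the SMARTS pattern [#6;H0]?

The query [#6;H0] means: any carbon with no attached hydrogen.
Check the 14 heavy atoms by environment: 1× o (aromatic, H0) → no; 4× c (aromatic, H0) → match; 1× C (H1) → no; 1× C (H2) → no; 1× S (H1) → no; 2× C (H0) → match; 2× O (H0) → no; 1× O (H1) → no; 1× C (H3) → no.
Summing the matching environments: 4 + 2 = 6 matching atoms.

6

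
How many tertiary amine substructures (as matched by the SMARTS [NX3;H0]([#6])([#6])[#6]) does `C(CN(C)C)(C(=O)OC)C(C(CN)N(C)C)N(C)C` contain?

3

[NX3;H0]([#6])([#6])[#6] is the SMARTS for a tertiary amine: a trivalent nitrogen with no H, bonded to three carbons.
The molecule carries 3 separate instances of a dimethylamino group (-N(CH3)2) meeting every constraint; each maps to a distinct set of atoms, giving 3 matches.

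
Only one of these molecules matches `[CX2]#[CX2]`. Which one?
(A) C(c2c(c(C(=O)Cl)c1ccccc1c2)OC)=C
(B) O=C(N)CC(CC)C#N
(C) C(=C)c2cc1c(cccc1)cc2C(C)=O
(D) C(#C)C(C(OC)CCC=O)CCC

D

[CX2]#[CX2] describes a carbon-carbon triple bond (an alkyne).
(A) has a vinyl group (-CH=CH2) but the C=C is a double bond; both carbons are CX3, not CX2.
(B) has a nitrile (-C#N) but the triple bond is C#N, not C#C.
(C) has a vinyl group (-CH=CH2) but the C=C is a double bond; both carbons are CX3, not CX2.
(D) contains an ethynyl group (-C#CH), which satisfies every atom and bond constraint.
So the answer is (D).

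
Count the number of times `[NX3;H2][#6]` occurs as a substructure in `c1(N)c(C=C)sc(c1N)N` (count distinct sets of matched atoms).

3

[NX3;H2][#6] is the SMARTS for a primary amine: a trivalent nitrogen with two H attached to carbon.
The molecule carries 3 separate instances of a primary amino group (-NH2) meeting every constraint; each maps to a distinct set of atoms, giving 3 matches.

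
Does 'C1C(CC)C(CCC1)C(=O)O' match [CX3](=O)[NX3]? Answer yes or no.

The pattern [CX3](=O)[NX3] describes a carbonyl carbon bonded to a trivalent nitrogen — an amide.
The closest candidate here is a carboxylic acid group (-C(=O)OH), but the carbonyl is bonded to O, not to an NX3 nitrogen. No other fragment satisfies the full query, so there is no match.

No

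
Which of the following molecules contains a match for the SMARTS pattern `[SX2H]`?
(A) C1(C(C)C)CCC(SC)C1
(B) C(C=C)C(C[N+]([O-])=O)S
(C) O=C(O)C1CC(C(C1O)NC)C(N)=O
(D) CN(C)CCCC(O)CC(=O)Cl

B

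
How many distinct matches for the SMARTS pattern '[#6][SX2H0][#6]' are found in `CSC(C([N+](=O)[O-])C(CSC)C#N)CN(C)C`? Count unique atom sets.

[#6][SX2H0][#6] is the SMARTS for a thioether: an aliphatic sulfur bridging two carbons with no H on the sulfur.
The molecule carries 2 separate instances of a methylthio ether (-SCH3) meeting every constraint; each maps to a distinct set of atoms, giving 2 matches.

2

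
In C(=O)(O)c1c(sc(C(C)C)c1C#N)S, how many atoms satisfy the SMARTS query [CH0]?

2

The query [CH0] means: aliphatic carbon with no attached hydrogen.
Check the 14 heavy atoms by environment: 1× s (aromatic, H0) → no; 4× c (aromatic, H0) → no; 2× C (H0) → match; 1× O (H0) → no; 1× O (H1) → no; 1× N (H0) → no; 1× S (H1) → no; 1× C (H1) → no; 2× C (H3) → no.
That gives 2 matching atoms.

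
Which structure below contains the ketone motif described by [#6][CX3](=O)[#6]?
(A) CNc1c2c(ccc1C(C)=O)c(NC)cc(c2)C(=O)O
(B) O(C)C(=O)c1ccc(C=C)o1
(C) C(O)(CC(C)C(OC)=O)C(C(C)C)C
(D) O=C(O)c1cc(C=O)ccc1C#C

A

[#6][CX3](=O)[#6] describes a carbonyl carbon (no H) flanked by two carbons (a ketone).
(A) contains an acetyl/ketone group (-C(=O)CH3), which satisfies every atom and bond constraint.
(B) has a methyl-ester group (-C(=O)OCH3) but one neighbour of the carbonyl carbon is O, not C.
(C) has a methyl-ester group (-C(=O)OCH3) but one neighbour of the carbonyl carbon is O, not C.
(D) has an aldehyde (-CHO) but the carbonyl carbon has H1, so it is not flanked by two carbons.
So the answer is (A).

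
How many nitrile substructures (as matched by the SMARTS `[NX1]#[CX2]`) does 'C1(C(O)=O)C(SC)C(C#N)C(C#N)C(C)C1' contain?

2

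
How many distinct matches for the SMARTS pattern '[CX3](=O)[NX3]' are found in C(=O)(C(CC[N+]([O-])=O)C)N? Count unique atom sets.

1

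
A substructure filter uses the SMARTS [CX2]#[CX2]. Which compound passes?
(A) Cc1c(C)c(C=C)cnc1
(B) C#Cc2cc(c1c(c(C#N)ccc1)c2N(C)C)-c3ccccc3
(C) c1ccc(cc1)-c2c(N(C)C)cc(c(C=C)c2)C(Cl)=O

B

[CX2]#[CX2] describes a carbon-carbon triple bond (an alkyne).
(A) has a vinyl group (-CH=CH2) but the C=C is a double bond; both carbons are CX3, not CX2.
(B) contains an ethynyl group (-C#CH), which satisfies every atom and bond constraint.
(C) has a vinyl group (-CH=CH2) but the C=C is a double bond; both carbons are CX3, not CX2.
So the answer is (B).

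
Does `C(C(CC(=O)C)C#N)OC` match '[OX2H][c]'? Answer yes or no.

No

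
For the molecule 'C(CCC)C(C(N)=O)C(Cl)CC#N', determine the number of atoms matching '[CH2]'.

The query [CH2] means: aliphatic carbon with exactly two hydrogens.
Check the 13 heavy atoms by environment: 4× C (H2) → match; 2× C (H1) → no; 1× Cl (H0) → no; 1× C (H3) → no; 2× C (H0) → no; 1× N (H0) → no; 1× O (H0) → no; 1× N (H2) → no.
That gives 4 matching atoms.

4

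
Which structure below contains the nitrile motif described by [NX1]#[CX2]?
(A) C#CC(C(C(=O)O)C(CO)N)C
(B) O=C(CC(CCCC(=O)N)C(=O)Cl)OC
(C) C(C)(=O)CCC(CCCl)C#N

[NX1]#[CX2] describes a nitrogen triple-bonded to a two-connected carbon (a nitrile).
(A) has a primary amino group (-NH2) but the nitrogen is NX3 (three connections), not NX1 triple-bonded.
(B) has a primary amide (-C(=O)NH2) but the nitrogen is NX3, not NX1.
(C) contains a nitrile (-C#N), which satisfies every atom and bond constraint.
So the answer is (C).

C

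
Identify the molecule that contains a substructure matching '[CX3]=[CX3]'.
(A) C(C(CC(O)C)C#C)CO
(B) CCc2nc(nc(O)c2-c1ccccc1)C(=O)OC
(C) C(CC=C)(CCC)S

C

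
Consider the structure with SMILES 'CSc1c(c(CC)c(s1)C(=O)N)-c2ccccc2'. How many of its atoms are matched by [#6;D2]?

6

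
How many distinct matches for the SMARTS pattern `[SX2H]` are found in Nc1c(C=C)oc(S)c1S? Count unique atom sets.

2

[SX2H] is the SMARTS for a thiol: an aliphatic sulfur with two connections, one being H.
The molecule carries 2 separate instances of a thiol (-SH) meeting every constraint; each maps to a distinct set of atoms, giving 2 matches.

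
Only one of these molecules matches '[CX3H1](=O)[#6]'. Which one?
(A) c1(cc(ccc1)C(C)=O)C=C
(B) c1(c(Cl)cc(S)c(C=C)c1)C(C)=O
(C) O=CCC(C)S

C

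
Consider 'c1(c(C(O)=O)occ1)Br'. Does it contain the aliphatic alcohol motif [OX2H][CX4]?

No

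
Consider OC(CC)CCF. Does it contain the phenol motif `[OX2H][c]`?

The pattern [OX2H][c] describes a hydroxyl oxygen attached to an aromatic carbon — a phenol.
The closest candidate here is a hydroxyl group (-OH), but the -OH is on an aliphatic carbon, not an aromatic c. No other fragment satisfies the full query, so there is no match.

No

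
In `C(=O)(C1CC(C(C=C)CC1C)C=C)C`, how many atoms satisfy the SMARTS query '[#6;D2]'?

The query [#6;D2] means: any carbon bonded to exactly two heavy atoms.
Check the 14 heavy atoms by environment: 4× C (D2) → match; 5× C (D3) → no; 4× C (D1) → no; 1× O (D1) → no.
That gives 4 matching atoms.

4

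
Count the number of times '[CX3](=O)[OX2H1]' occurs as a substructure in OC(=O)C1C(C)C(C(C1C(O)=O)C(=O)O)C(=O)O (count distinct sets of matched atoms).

[CX3](=O)[OX2H1] is the SMARTS for a carboxylic acid: an sp2 carbon double-bonded to O and single-bonded to an -OH oxygen.
The molecule carries 4 separate instances of a carboxylic acid group (-C(=O)OH) meeting every constraint; each maps to a distinct set of atoms, giving 4 matches.

4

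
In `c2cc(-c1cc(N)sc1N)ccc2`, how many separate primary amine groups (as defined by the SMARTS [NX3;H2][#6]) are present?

2

[NX3;H2][#6] is the SMARTS for a primary amine: a trivalent nitrogen with two H attached to carbon.
The molecule carries 2 separate instances of a primary amino group (-NH2) meeting every constraint; each maps to a distinct set of atoms, giving 2 matches.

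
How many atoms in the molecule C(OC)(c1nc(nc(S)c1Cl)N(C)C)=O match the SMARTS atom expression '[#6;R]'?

4

The query [#6;R] means: carbon that is part of a ring.
Check the 15 heavy atoms by environment: 2× n (aromatic, in 6-ring) → no; 4× c (aromatic, in 6-ring) → match; 1× S (acyclic) → no; 1× N (acyclic) → no; 4× C (acyclic) → no; 2× O (acyclic) → no; 1× Cl (acyclic) → no.
That gives 4 matching atoms.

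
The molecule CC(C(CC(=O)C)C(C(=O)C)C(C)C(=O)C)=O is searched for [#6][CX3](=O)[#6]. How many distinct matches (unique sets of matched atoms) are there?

4

[#6][CX3](=O)[#6] is the SMARTS for a ketone: a carbonyl carbon (no H) flanked by two carbons.
The molecule carries 4 separate instances of an acetyl/ketone group (-C(=O)CH3) meeting every constraint; each maps to a distinct set of atoms, giving 4 matches.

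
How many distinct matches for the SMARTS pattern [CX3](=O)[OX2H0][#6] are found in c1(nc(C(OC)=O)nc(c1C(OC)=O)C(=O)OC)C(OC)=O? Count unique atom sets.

4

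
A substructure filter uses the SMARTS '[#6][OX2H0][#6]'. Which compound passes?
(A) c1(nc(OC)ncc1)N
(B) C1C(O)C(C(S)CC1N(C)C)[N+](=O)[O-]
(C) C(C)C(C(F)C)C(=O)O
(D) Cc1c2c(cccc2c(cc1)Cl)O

A

[#6][OX2H0][#6] describes an aliphatic oxygen bridging two carbons with no H on the oxygen (an ether).
(A) contains a methoxy ether (-OCH3), which satisfies every atom and bond constraint.
(B) has a hydroxyl group (-OH) but the oxygen has H1, not H0 bridging two carbons.
(C) has a carboxylic acid group (-C(=O)OH) but the -OH oxygen has H1; the =O is OX1, not OX2.
(D) has a hydroxyl group (-OH) but the oxygen has H1, not H0 bridging two carbons.
So the answer is (A).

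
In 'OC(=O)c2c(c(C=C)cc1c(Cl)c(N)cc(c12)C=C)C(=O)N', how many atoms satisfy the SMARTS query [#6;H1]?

4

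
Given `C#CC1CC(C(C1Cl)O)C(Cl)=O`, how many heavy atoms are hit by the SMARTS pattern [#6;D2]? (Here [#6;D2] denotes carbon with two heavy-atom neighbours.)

2

Check the 12 heavy atoms by environment: 2× C (D2) → match; 5× C (D3) → no; 2× O (D1) → no; 2× Cl (D1) → no; 1× C (D1) → no.
That gives 2 matching atoms.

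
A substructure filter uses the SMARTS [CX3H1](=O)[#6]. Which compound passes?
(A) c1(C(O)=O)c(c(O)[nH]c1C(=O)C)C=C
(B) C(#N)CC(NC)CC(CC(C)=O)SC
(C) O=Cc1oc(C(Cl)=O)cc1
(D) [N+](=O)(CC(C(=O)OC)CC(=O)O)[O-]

C

[CX3H1](=O)[#6] describes an sp2 carbon with one H, double-bonded to O and single-bonded to carbon (an aldehyde).
(A) has a carboxylic acid group (-C(=O)OH) but the carbonyl carbon has H0 and is bonded to O, not H1.
(B) has an acetyl/ketone group (-C(=O)CH3) but the carbonyl carbon has H0 (two carbon neighbours), not H1.
(C) contains an aldehyde (-CHO), which satisfies every atom and bond constraint.
(D) has a methyl-ester group (-C(=O)OCH3) but the carbonyl carbon has H0, not H1.
So the answer is (C).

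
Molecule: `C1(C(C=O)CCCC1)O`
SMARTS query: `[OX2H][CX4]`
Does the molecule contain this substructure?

The pattern [OX2H][CX4] describes a hydroxyl oxygen bound to an sp3 (X4) carbon — an aliphatic alcohol.
The molecule carries a hydroxyl group (-OH), whose atoms satisfy every constraint of the query, so the pattern matches.

Yes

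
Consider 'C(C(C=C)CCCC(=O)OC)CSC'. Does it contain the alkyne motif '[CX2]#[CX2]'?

The pattern [CX2]#[CX2] describes a carbon-carbon triple bond — an alkyne.
The closest candidate here is a vinyl group (-CH=CH2), but the C=C is a double bond; both carbons are CX3, not CX2. No other fragment satisfies the full query, so there is no match.

No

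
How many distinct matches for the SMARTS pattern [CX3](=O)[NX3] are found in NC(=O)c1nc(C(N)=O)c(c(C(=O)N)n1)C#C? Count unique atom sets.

[CX3](=O)[NX3] is the SMARTS for an amide: a carbonyl carbon bonded to a trivalent nitrogen.
The molecule carries 3 separate instances of a primary amide (-C(=O)NH2) meeting every constraint; each maps to a distinct set of atoms, giving 3 matches.

3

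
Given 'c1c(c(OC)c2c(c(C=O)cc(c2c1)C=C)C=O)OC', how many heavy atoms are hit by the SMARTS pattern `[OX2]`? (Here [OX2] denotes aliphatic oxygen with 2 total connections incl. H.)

2

The query [OX2] means: aliphatic oxygen with two total connections — ether, hydroxyl, or ester single-bond O.
Check the 20 heavy atoms by environment: 10× c (aromatic, X3) → no; 4× C (X3) → no; 2× O (X1) → no; 2× O (X2) → match; 2× C (X4) → no.
That gives 2 matching atoms.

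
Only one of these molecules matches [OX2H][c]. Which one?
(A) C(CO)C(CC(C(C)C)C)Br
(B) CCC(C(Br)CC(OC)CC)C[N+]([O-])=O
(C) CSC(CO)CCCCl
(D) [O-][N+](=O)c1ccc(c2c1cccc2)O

[OX2H][c] describes a hydroxyl oxygen attached to an aromatic carbon (a phenol).
(A) has a hydroxyl group (-OH) but the -OH is on an aliphatic carbon, not an aromatic c.
(B) has a methoxy ether (-OCH3) but the oxygen has H0, not H1.
(C) has a hydroxyl group (-OH) but the -OH is on an aliphatic carbon, not an aromatic c.
(D) contains a hydroxyl group (-OH), which satisfies every atom and bond constraint.
So the answer is (D).

D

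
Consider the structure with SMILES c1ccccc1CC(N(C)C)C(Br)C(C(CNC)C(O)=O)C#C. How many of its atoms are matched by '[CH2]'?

The query [CH2] means: aliphatic carbon with exactly two hydrogens.
Check the 23 heavy atoms by environment: 2× C (H2) → match; 5× C (H1) → no; 2× C (H0) → no; 1× O (H0) → no; 1× O (H1) → no; 1× N (H0) → no; 3× C (H3) → no; 1× Br (H0) → no; 1× c (aromatic, H0) → no; 5× c (aromatic, H1) → no; 1× N (H1) → no.
That gives 2 matching atoms.

2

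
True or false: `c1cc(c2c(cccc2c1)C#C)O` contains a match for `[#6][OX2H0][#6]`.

The pattern [#6][OX2H0][#6] describes an aliphatic oxygen bridging two carbons with no H on the oxygen — an ether.
The closest candidate here is a hydroxyl group (-OH), but the oxygen has H1, not H0 bridging two carbons. No other fragment satisfies the full query, so there is no match.

False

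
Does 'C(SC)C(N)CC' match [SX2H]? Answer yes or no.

No

The pattern [SX2H] describes an aliphatic sulfur with two connections, one being H — a thiol.
The closest candidate here is a methylthio ether (-SCH3), but the sulfur has H0 (bonded to two carbons), not H1. No other fragment satisfies the full query, so there is no match.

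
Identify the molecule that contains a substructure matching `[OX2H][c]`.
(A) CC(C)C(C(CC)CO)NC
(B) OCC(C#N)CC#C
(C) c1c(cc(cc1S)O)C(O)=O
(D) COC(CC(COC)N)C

C

[OX2H][c] describes a hydroxyl oxygen attached to an aromatic carbon (a phenol).
(A) has a hydroxyl group (-OH) but the -OH is on an aliphatic carbon, not an aromatic c.
(B) has a hydroxyl group (-OH) but the -OH is on an aliphatic carbon, not an aromatic c.
(C) contains a hydroxyl group (-OH), which satisfies every atom and bond constraint.
(D) has a methoxy ether (-OCH3) but the oxygen has H0, not H1.
So the answer is (C).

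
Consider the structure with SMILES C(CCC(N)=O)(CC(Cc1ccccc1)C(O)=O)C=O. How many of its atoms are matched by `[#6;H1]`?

8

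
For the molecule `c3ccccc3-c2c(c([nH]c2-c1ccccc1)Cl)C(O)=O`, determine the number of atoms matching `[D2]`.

11

The query [D2] means: atom with exactly two heavy-atom neighbours.
Check the 21 heavy atoms by environment: 1× n (aromatic, D2) → match; 6× c (aromatic, D3) → no; 1× Cl (D1) → no; 10× c (aromatic, D2) → match; 1× C (D3) → no; 2× O (D1) → no.
Summing the matching environments: 1 + 10 = 11 matching atoms.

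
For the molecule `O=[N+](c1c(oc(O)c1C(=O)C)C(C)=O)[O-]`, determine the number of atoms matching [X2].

The query [X2] means: any atom with exactly two total connections (bonds + H).
Check the 15 heavy atoms by environment: 1× o (aromatic, X2) → match; 4× c (aromatic, X3) → no; 2× C (X3) → no; 3× O (X1) → no; 2× C (X4) → no; 1× O (X2) → match; 1× N (charge +1, X3) → no; 1× O (charge -1, X1) → no.
Summing the matching environments: 1 + 1 = 2 matching atoms.

2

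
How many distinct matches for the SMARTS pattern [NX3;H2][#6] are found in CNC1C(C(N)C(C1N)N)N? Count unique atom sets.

4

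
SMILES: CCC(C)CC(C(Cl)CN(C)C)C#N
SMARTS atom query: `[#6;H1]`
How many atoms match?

The query [#6;H1] means: any carbon bearing exactly one hydrogen.
Check the 14 heavy atoms by environment: 3× C (H2) → no; 3× C (H1) → match; 4× C (H3) → no; 1× Cl (H0) → no; 1× C (H0) → no; 2× N (H0) → no.
That gives 3 matching atoms.

3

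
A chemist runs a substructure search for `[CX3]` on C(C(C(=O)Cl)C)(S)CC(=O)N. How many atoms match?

The query [CX3] means: C with X3: aliphatic carbon with exactly 3 total connections.
Check the 11 heavy atoms by environment: 4× C (X4) → no; 1× S (X2) → no; 2× C (X3) → match; 2× O (X1) → no; 1× Cl (X1) → no; 1× N (X3) → no.
That gives 2 matching atoms.

2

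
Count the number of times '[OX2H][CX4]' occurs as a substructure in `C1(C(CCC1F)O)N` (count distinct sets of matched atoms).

1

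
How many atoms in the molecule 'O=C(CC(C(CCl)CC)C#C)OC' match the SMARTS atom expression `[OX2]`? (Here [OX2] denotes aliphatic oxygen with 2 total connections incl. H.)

1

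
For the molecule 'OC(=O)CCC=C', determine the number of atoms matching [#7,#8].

2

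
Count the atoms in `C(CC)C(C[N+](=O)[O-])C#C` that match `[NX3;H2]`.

0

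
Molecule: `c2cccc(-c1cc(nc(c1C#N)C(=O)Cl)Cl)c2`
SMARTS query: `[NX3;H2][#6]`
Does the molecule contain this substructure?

The pattern [NX3;H2][#6] describes a trivalent nitrogen with two H attached to carbon — a primary amine.
The closest candidate here is a nitrile (-C#N), but the nitrogen is NX1 (triple-bonded), not NX3 with two H. No other fragment satisfies the full query, so there is no match.

No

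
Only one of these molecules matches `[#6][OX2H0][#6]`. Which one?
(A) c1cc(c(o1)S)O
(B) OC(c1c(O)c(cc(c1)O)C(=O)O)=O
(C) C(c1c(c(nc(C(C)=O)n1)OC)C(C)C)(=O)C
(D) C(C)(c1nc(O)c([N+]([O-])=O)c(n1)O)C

C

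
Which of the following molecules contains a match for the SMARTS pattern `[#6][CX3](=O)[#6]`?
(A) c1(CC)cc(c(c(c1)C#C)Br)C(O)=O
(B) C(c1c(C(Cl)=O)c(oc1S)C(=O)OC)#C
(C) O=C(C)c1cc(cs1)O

C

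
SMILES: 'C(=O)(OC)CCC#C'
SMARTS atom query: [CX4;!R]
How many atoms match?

The query [CX4;!R] means: aliphatic carbon with four total connections, not in a ring.
Check the 8 heavy atoms by environment: 3× C (X4, acyclic) → match; 2× C (X2, acyclic) → no; 1× C (X3, acyclic) → no; 1× O (X1, acyclic) → no; 1× O (X2, acyclic) → no.
That gives 3 matching atoms.

3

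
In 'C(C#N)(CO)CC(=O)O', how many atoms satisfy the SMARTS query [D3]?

2

The query [D3] means: atom with exactly three heavy-atom neighbours.
Check the 9 heavy atoms by environment: 3× C (D2) → no; 2× C (D3) → match; 1× N (D1) → no; 3× O (D1) → no.
That gives 2 matching atoms.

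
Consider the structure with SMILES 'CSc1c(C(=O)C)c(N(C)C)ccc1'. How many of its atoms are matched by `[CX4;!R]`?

4

Check the 14 heavy atoms by environment: 6× c (aromatic, X3, in 6-ring) → no; 1× S (X2, acyclic) → no; 4× C (X4, acyclic) → match; 1× N (X3, acyclic) → no; 1× C (X3, acyclic) → no; 1× O (X1, acyclic) → no.
That gives 4 matching atoms.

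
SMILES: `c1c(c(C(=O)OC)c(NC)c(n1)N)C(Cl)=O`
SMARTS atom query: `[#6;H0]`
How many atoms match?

6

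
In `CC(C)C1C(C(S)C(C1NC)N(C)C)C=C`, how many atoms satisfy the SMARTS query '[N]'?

2

The query [N] means: uppercase N matches aliphatic (non-aromatic) nitrogen only.
Check the 16 heavy atoms by environment: 13× C → no; 2× N → match; 1× S → no.
That gives 2 matching atoms.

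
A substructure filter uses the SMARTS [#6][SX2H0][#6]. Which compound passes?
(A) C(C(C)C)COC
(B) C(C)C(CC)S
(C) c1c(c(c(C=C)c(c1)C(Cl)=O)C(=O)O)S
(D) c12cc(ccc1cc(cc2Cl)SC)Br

D

[#6][SX2H0][#6] describes an aliphatic sulfur bridging two carbons with no H on the sulfur (a thioether).
(A) has a methoxy ether (-OCH3) but the bridging atom is O, not S.
(B) has a thiol (-SH) but the sulfur has H1, not H0 bridging two carbons.
(C) has a thiol (-SH) but the sulfur has H1, not H0 bridging two carbons.
(D) contains a methylthio ether (-SCH3), which satisfies every atom and bond constraint.
So the answer is (D).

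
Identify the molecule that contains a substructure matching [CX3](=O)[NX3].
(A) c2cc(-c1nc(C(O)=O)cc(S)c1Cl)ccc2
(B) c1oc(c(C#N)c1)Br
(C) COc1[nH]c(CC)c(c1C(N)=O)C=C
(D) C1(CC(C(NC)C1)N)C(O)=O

C

[CX3](=O)[NX3] describes a carbonyl carbon bonded to a trivalent nitrogen (an amide).
(A) has a carboxylic acid group (-C(=O)OH) but the carbonyl is bonded to O, not to an NX3 nitrogen.
(B) has a nitrile (-C#N) but the nitrile N is NX1 (triple-bonded), not NX3.
(C) contains a primary amide (-C(=O)NH2), which satisfies every atom and bond constraint.
(D) has a carboxylic acid group (-C(=O)OH) but the carbonyl is bonded to O, not to an NX3 nitrogen.
So the answer is (C).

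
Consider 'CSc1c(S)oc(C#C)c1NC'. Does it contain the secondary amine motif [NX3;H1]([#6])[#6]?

Yes

The pattern [NX3;H1]([#6])[#6] describes a trivalent nitrogen with one H, bonded to two carbons — a secondary amine.
The molecule carries an N-methylamino group (-NHCH3), whose atoms satisfy every constraint of the query, so the pattern matches.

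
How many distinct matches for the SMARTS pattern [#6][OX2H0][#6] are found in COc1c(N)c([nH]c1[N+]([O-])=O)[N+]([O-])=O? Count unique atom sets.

[#6][OX2H0][#6] is the SMARTS for an ether: an aliphatic oxygen bridging two carbons with no H on the oxygen.
Exactly one fragment in the molecule meets all constraints, giving 1 match.

1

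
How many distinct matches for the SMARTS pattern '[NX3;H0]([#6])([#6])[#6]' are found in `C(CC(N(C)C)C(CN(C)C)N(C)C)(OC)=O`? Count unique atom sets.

3

[NX3;H0]([#6])([#6])[#6] is the SMARTS for a tertiary amine: a trivalent nitrogen with no H, bonded to three carbons.
The molecule carries 3 separate instances of a dimethylamino group (-N(CH3)2) meeting every constraint; each maps to a distinct set of atoms, giving 3 matches.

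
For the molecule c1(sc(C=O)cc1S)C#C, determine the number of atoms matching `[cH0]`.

3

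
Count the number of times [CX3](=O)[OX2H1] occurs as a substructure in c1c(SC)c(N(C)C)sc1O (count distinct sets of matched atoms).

0

[CX3](=O)[OX2H1] is the SMARTS for a carboxylic acid: an sp2 carbon double-bonded to O and single-bonded to an -OH oxygen.
No fragment in the molecule satisfies every constraint, giving 0 matches.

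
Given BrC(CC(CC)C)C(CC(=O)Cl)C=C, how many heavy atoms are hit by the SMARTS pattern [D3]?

4

The query [D3] means: atom with exactly three heavy-atom neighbours.
Check the 14 heavy atoms by environment: 4× C (D2) → no; 4× C (D3) → match; 3× C (D1) → no; 1× Br (D1) → no; 1× O (D1) → no; 1× Cl (D1) → no.
That gives 4 matching atoms.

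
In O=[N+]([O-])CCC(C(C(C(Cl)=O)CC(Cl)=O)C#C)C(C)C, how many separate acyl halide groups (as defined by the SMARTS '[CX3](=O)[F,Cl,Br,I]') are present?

[CX3](=O)[F,Cl,Br,I] is the SMARTS for an acyl halide: a carbonyl carbon bonded to a halogen.
The molecule carries 2 separate instances of an acyl chloride (-C(=O)Cl) meeting every constraint; each maps to a distinct set of atoms, giving 2 matches.

2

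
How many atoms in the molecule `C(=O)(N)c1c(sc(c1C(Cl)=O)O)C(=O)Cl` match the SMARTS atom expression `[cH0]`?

4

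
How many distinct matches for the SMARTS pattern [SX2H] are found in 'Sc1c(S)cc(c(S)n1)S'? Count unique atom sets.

4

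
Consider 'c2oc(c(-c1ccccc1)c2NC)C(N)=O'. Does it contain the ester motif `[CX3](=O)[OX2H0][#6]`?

The pattern [CX3](=O)[OX2H0][#6] describes a carbonyl carbon bonded to an oxygen that is itself bonded to carbon (no H on that O) — an ester.
The closest candidate here is a primary amide (-C(=O)NH2), but the carbonyl is bonded to N, not to an O-C linkage. No other fragment satisfies the full query, so there is no match.

No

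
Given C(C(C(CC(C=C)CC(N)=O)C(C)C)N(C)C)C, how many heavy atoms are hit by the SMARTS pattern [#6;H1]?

5

The query [#6;H1] means: any carbon bearing exactly one hydrogen.
Check the 18 heavy atoms by environment: 4× C (H2) → no; 5× C (H1) → match; 1× C (H0) → no; 1× O (H0) → no; 1× N (H2) → no; 1× N (H0) → no; 5× C (H3) → no.
That gives 5 matching atoms.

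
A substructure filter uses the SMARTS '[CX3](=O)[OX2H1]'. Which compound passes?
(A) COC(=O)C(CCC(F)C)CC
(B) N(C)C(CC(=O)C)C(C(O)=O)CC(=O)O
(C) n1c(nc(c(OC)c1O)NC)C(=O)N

B

[CX3](=O)[OX2H1] describes an sp2 carbon double-bonded to O and single-bonded to an -OH oxygen (a carboxylic acid).
(A) has a methyl-ester group (-C(=O)OCH3) but the singly-bonded O has no H (OX2H0, not OX2H1).
(B) contains a carboxylic acid group (-C(=O)OH), which satisfies every atom and bond constraint.
(C) has a primary amide (-C(=O)NH2) but the carbonyl is bonded to N, not to an -OH oxygen.
So the answer is (B).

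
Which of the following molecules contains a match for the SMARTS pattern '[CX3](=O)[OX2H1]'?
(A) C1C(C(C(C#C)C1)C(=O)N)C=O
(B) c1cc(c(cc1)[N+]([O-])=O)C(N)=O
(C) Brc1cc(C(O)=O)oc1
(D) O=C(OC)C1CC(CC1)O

[CX3](=O)[OX2H1] describes an sp2 carbon double-bonded to O and single-bonded to an -OH oxygen (a carboxylic acid).
(A) has an aldehyde (-CHO) but there is no singly-bonded oxygen on the carbonyl carbon.
(B) has a primary amide (-C(=O)NH2) but the carbonyl is bonded to N, not to an -OH oxygen.
(C) contains a carboxylic acid group (-C(=O)OH), which satisfies every atom and bond constraint.
(D) has a methyl-ester group (-C(=O)OCH3) but the singly-bonded O has no H (OX2H0, not OX2H1).
So the answer is (C).

C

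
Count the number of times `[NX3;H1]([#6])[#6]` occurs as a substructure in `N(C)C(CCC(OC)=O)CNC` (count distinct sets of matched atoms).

[NX3;H1]([#6])[#6] is the SMARTS for a secondary amine: a trivalent nitrogen with one H, bonded to two carbons.
The molecule carries 2 separate instances of an N-methylamino group (-NHCH3) meeting every constraint; each maps to a distinct set of atoms, giving 2 matches.

2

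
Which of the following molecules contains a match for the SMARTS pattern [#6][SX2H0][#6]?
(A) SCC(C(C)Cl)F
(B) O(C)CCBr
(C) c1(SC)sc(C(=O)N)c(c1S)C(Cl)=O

C

[#6][SX2H0][#6] describes an aliphatic sulfur bridging two carbons with no H on the sulfur (a thioether).
(A) has a thiol (-SH) but the sulfur has H1, not H0 bridging two carbons.
(B) has a methoxy ether (-OCH3) but the bridging atom is O, not S.
(C) contains a methylthio ether (-SCH3), which satisfies every atom and bond constraint.
So the answer is (C).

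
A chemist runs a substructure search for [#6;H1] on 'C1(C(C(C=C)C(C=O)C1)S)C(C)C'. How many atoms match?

7

Check the 13 heavy atoms by environment: 7× C (H1) → match; 2× C (H2) → no; 2× C (H3) → no; 1× S (H1) → no; 1× O (H0) → no.
That gives 7 matching atoms.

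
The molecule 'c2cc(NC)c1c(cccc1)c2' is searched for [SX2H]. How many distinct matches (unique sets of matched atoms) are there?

[SX2H] is the SMARTS for a thiol: an aliphatic sulfur with two connections, one being H.
No fragment in the molecule satisfies every constraint, giving 0 matches.

0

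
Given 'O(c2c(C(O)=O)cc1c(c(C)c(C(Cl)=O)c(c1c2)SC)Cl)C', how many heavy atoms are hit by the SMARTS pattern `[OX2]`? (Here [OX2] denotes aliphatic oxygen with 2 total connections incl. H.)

2

Check the 22 heavy atoms by environment: 10× c (aromatic, X3) → no; 2× C (X3) → no; 2× O (X1) → no; 2× O (X2) → match; 3× C (X4) → no; 1× S (X2) → no; 2× Cl (X1) → no.
That gives 2 matching atoms.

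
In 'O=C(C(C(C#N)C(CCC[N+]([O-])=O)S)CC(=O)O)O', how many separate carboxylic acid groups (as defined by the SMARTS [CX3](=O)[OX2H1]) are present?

[CX3](=O)[OX2H1] is the SMARTS for a carboxylic acid: an sp2 carbon double-bonded to O and single-bonded to an -OH oxygen.
The molecule carries 2 separate instances of a carboxylic acid group (-C(=O)OH) meeting every constraint; each maps to a distinct set of atoms, giving 2 matches.

2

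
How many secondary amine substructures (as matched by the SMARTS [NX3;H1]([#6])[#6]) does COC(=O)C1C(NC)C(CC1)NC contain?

2

[NX3;H1]([#6])[#6] is the SMARTS for a secondary amine: a trivalent nitrogen with one H, bonded to two carbons.
The molecule carries 2 separate instances of an N-methylamino group (-NHCH3) meeting every constraint; each maps to a distinct set of atoms, giving 2 matches.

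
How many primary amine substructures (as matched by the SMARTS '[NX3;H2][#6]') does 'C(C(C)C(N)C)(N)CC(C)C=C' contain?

2

[NX3;H2][#6] is the SMARTS for a primary amine: a trivalent nitrogen with two H attached to carbon.
The molecule carries 2 separate instances of a primary amino group (-NH2) meeting every constraint; each maps to a distinct set of atoms, giving 2 matches.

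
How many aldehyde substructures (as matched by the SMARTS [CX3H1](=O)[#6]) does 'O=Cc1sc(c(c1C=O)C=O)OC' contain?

[CX3H1](=O)[#6] is the SMARTS for an aldehyde: an sp2 carbon with one H, double-bonded to O and single-bonded to carbon.
The molecule carries 3 separate instances of an aldehyde (-CHO) meeting every constraint; each maps to a distinct set of atoms, giving 3 matches.

3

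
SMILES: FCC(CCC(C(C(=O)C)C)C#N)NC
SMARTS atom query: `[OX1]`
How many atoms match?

1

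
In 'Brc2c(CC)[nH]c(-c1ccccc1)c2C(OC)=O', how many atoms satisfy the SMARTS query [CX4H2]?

Check the 18 heavy atoms by environment: 1× n (aromatic, H1, X3) → no; 5× c (aromatic, H0, X3) → no; 5× c (aromatic, H1, X3) → no; 1× C (H0, X3) → no; 1× O (H0, X1) → no; 1× O (H0, X2) → no; 2× C (H3, X4) → no; 1× C (H2, X4) → match; 1× Br (H0, X1) → no.
That gives 1 matching atom.

1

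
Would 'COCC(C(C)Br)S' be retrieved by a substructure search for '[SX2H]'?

The pattern [SX2H] describes an aliphatic sulfur with two connections, one being H — a thiol.
The molecule carries a thiol (-SH), whose atoms satisfy every constraint of the query, so the pattern matches.

Yes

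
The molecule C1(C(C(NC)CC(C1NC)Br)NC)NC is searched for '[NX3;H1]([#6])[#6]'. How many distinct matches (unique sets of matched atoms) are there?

4

[NX3;H1]([#6])[#6] is the SMARTS for a secondary amine: a trivalent nitrogen with one H, bonded to two carbons.
The molecule carries 4 separate instances of an N-methylamino group (-NHCH3) meeting every constraint; each maps to a distinct set of atoms, giving 4 matches.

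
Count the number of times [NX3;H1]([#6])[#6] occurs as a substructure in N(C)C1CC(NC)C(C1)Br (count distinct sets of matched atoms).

2

[NX3;H1]([#6])[#6] is the SMARTS for a secondary amine: a trivalent nitrogen with one H, bonded to two carbons.
The molecule carries 2 separate instances of an N-methylamino group (-NHCH3) meeting every constraint; each maps to a distinct set of atoms, giving 2 matches.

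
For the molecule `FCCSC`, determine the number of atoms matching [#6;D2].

2

The query [#6;D2] means: any carbon bonded to exactly two heavy atoms.
Check the 5 heavy atoms by environment: 2× C (D2) → match; 1× F (D1) → no; 1× S (D2) → no; 1× C (D1) → no.
That gives 2 matching atoms.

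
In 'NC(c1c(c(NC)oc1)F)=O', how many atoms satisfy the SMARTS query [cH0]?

The query [cH0] means: aromatic carbon with no attached hydrogen (substituted or ring-fusion).
Check the 11 heavy atoms by environment: 1× o (aromatic, H0) → no; 3× c (aromatic, H0) → match; 1× c (aromatic, H1) → no; 1× C (H0) → no; 1× O (H0) → no; 1× N (H2) → no; 1× N (H1) → no; 1× C (H3) → no; 1× F (H0) → no.
That gives 3 matching atoms.

3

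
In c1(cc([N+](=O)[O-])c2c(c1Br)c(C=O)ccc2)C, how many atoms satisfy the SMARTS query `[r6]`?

Check the 17 heavy atoms by environment: 10× c (aromatic, in 6-ring) → match; 1× Br (acyclic) → no; 2× C (acyclic) → no; 2× O (acyclic) → no; 1× N (charge +1, acyclic) → no; 1× O (charge -1, acyclic) → no.
That gives 10 matching atoms.

10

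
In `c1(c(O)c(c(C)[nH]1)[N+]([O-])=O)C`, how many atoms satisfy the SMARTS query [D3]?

The query [D3] means: atom with exactly three heavy-atom neighbours.
Check the 11 heavy atoms by environment: 1× n (aromatic, D2) → no; 4× c (aromatic, D3) → match; 2× O (D1) → no; 2× C (D1) → no; 1× N (charge +1, D3) → match; 1× O (charge -1, D1) → no.
Summing the matching environments: 4 + 1 = 5 matching atoms.

5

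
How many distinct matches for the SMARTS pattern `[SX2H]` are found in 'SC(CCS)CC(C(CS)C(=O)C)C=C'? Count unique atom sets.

3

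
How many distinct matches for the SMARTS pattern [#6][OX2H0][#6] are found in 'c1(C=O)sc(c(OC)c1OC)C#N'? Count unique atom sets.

[#6][OX2H0][#6] is the SMARTS for an ether: an aliphatic oxygen bridging two carbons with no H on the oxygen.
The molecule carries 2 separate instances of a methoxy ether (-OCH3) meeting every constraint; each maps to a distinct set of atoms, giving 2 matches.

2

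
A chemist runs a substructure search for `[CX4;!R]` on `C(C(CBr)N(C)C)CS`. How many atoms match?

6

The query [CX4;!R] means: aliphatic carbon with four total connections, not in a ring.
Check the 9 heavy atoms by environment: 6× C (X4, acyclic) → match; 1× N (X3, acyclic) → no; 1× Br (X1, acyclic) → no; 1× S (X2, acyclic) → no.
That gives 6 matching atoms.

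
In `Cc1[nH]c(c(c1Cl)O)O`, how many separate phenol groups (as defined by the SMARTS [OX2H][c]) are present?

2

[OX2H][c] is the SMARTS for a phenol: a hydroxyl oxygen attached to an aromatic carbon.
The molecule carries 2 separate instances of a hydroxyl group (-OH) meeting every constraint; each maps to a distinct set of atoms, giving 2 matches.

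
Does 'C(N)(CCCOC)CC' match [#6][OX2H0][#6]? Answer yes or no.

The pattern [#6][OX2H0][#6] describes an aliphatic oxygen bridging two carbons with no H on the oxygen — an ether.
The molecule carries a methoxy ether (-OCH3), whose atoms satisfy every constraint of the query, so the pattern matches.

Yes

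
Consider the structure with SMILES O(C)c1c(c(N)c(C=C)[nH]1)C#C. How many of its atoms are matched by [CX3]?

The query [CX3] means: C with X3: aliphatic carbon with exactly 3 total connections.
Check the 12 heavy atoms by environment: 1× n (aromatic, X3) → no; 4× c (aromatic, X3) → no; 1× O (X2) → no; 1× C (X4) → no; 2× C (X3) → match; 2× C (X2) → no; 1× N (X3) → no.
That gives 2 matching atoms.

2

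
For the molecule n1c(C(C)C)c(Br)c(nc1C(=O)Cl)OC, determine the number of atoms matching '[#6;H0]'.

The query [#6;H0] means: any carbon with no attached hydrogen.
Check the 15 heavy atoms by environment: 2× n (aromatic, H0) → no; 4× c (aromatic, H0) → match; 2× O (H0) → no; 3× C (H3) → no; 1× C (H1) → no; 1× Br (H0) → no; 1× C (H0) → match; 1× Cl (H0) → no.
Summing the matching environments: 4 + 1 = 5 matching atoms.

5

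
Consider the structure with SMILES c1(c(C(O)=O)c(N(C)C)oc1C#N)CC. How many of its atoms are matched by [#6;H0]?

6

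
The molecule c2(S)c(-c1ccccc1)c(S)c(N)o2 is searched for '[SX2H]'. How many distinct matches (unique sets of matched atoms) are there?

[SX2H] is the SMARTS for a thiol: an aliphatic sulfur with two connections, one being H.
The molecule carries 2 separate instances of a thiol (-SH) meeting every constraint; each maps to a distinct set of atoms, giving 2 matches.

2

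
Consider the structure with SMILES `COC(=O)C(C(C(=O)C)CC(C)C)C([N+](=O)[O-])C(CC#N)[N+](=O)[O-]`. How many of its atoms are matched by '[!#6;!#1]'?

The query [!#6;!#1] means: not carbon and not hydrogen — any heteroatom.
Check the 24 heavy atoms by environment: 14× C → no; 5× O → match; 2× N (charge +1) → match; 2× O (charge -1) → match; 1× N → match.
Summing the matching environments: 5 + 2 + 2 + 1 = 10 matching atoms.

10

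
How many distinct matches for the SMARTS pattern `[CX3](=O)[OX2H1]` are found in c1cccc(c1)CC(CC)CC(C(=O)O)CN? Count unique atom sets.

[CX3](=O)[OX2H1] is the SMARTS for a carboxylic acid: an sp2 carbon double-bonded to O and single-bonded to an -OH oxygen.
Exactly one fragment in the molecule meets all constraints, giving 1 match.

1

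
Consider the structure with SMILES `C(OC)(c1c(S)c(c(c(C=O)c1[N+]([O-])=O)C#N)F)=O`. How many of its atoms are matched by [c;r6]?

Check the 19 heavy atoms by environment: 6× c (aromatic, in 6-ring) → match; 4× C (acyclic) → no; 4× O (acyclic) → no; 1× N (charge +1, acyclic) → no; 1× O (charge -1, acyclic) → no; 1× S (acyclic) → no; 1× F (acyclic) → no; 1× N (acyclic) → no.
That gives 6 matching atoms.

6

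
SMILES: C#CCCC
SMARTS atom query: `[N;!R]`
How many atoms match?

0

Check the 5 heavy atoms by environment: 5× C (acyclic) → no.
No environment satisfies the query, so 0 matching atoms.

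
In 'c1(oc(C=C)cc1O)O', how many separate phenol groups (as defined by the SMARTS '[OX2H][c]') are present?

2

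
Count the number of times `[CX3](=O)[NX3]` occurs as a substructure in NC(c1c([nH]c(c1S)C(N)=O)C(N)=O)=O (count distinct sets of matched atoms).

3

[CX3](=O)[NX3] is the SMARTS for an amide: a carbonyl carbon bonded to a trivalent nitrogen.
The molecule carries 3 separate instances of a primary amide (-C(=O)NH2) meeting every constraint; each maps to a distinct set of atoms, giving 3 matches.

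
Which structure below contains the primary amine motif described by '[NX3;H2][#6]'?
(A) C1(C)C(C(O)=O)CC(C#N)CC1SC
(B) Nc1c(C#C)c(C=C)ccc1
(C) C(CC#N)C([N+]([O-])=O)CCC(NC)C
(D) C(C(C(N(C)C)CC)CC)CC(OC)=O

B

[NX3;H2][#6] describes a trivalent nitrogen with two H attached to carbon (a primary amine).
(A) has a nitrile (-C#N) but the nitrogen is NX1 (triple-bonded), not NX3 with two H.
(B) contains a primary amino group (-NH2), which satisfies every atom and bond constraint.
(C) has a nitrile (-C#N) but the nitrogen is NX1 (triple-bonded), not NX3 with two H.
(D) has a dimethylamino group (-N(CH3)2) but the nitrogen has H0, not H2.
So the answer is (B).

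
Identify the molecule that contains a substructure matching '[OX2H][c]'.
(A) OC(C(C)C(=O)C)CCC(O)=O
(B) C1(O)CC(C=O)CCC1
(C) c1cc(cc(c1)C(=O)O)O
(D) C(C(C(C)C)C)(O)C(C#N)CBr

[OX2H][c] describes a hydroxyl oxygen attached to an aromatic carbon (a phenol).
(A) has a hydroxyl group (-OH) but the -OH is on an aliphatic carbon, not an aromatic c.
(B) has a hydroxyl group (-OH) but the -OH is on an aliphatic carbon, not an aromatic c.
(C) contains a hydroxyl group (-OH), which satisfies every atom and bond constraint.
(D) has a hydroxyl group (-OH) but the -OH is on an aliphatic carbon, not an aromatic c.
So the answer is (C).

C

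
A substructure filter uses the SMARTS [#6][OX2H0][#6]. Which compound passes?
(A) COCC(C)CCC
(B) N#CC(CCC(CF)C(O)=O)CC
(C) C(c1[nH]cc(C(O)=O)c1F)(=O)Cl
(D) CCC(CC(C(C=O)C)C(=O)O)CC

A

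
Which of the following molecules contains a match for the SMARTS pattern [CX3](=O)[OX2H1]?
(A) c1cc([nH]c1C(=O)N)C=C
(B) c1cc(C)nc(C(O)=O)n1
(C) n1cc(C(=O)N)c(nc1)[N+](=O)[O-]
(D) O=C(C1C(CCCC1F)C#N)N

B

[CX3](=O)[OX2H1] describes an sp2 carbon double-bonded to O and single-bonded to an -OH oxygen (a carboxylic acid).
(A) has a primary amide (-C(=O)NH2) but the carbonyl is bonded to N, not to an -OH oxygen.
(B) contains a carboxylic acid group (-C(=O)OH), which satisfies every atom and bond constraint.
(C) has a primary amide (-C(=O)NH2) but the carbonyl is bonded to N, not to an -OH oxygen.
(D) has a primary amide (-C(=O)NH2) but the carbonyl is bonded to N, not to an -OH oxygen.
So the answer is (B).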